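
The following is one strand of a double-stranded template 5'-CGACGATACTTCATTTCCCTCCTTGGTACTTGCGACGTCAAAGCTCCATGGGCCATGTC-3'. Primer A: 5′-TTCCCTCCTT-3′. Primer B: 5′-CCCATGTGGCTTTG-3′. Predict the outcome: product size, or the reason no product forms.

No product — primer B has no binding site in the template.

Primer B (CCCATGTGGCTTTG) does not match the top strand, and its reverse complement CAAAGCCACATGGG does not match either.
With no annealing site for primer B, no amplification occurs.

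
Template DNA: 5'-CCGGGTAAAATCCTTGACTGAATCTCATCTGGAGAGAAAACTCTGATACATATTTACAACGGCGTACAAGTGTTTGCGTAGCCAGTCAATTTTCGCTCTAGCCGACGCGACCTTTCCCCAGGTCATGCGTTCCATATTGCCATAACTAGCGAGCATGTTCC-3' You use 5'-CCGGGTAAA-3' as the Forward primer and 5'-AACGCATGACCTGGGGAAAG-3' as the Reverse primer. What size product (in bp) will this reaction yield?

Scanning the template, CCGGGTAAA occurs at positions 1–9; this primer anneals to the bottom strand there with its 3' end pointing downstream.
Reverse complement of the reverse primer: CTTTCCCCAGGTCATGCGTT. This occurs on the top strand at positions 112–131.
The product runs from position 1 to position 131, so its length is 131 − 1 + 1 = 131 bp.

131 bp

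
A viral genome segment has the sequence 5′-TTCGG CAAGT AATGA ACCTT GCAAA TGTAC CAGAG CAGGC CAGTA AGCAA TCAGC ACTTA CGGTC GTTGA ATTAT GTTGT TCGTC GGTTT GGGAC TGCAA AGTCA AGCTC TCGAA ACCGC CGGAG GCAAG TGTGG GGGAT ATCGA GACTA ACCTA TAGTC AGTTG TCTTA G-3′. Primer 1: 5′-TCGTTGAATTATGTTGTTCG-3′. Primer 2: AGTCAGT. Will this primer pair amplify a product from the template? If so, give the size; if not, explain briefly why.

Primer 1 (TCGTTGAATTATGTTGTTCG) matches the top strand at positions 64–83 (3' end points downstream).
Primer 2 (AGTCAGT) also matches the top strand directly, at positions 157–163 — its reverse complement ACTGACT is not present.
Both primers anneal to the bottom strand with 3' ends pointing the same way, so neither can prime synthesis back toward the other.

No product — both primers anneal to the same strand and extend in the same direction.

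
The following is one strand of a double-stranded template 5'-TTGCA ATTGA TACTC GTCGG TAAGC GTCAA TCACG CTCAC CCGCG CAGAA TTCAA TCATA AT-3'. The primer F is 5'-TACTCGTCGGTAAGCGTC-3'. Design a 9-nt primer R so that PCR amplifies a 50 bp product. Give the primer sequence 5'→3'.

The forward primer binds at positions 11–28, so a 50 bp product ends at position 11 + 50 − 1 = 60.
The reverse primer anneals to the top strand over positions 52–60, i.e. to TCAATCATA.
Its sequence written 5'→3' is the reverse complement: TATGATTGA.

5'-TATGATTGA-3'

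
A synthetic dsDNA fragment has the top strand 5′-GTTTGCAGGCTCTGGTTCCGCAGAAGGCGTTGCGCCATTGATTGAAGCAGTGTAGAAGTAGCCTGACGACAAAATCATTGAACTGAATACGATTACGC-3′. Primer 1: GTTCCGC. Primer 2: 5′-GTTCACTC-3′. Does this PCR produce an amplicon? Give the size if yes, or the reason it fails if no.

No product — primer 2 has no binding site in the template.

Primer 2 (GTTCACTC) does not match the top strand, and its reverse complement GAGTGAAC does not match either.
With no annealing site for primer 2, no amplification occurs.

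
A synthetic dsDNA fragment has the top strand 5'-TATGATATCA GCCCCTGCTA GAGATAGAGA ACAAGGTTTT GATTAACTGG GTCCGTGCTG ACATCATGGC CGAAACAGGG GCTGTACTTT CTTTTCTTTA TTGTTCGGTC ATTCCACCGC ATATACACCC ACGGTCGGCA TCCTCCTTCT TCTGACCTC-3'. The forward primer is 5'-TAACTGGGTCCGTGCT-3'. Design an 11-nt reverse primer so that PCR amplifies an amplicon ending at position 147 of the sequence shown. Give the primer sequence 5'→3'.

5'-AGGAGGATGCC-3'

The forward primer binds at positions 44–59; the product's 3' end on the top strand is position 147.
The reverse primer anneals to the top strand over positions 137–147, i.e. to GGCATCCTCCT.
Its sequence written 5'→3' is the reverse complement: AGGAGGATGCC.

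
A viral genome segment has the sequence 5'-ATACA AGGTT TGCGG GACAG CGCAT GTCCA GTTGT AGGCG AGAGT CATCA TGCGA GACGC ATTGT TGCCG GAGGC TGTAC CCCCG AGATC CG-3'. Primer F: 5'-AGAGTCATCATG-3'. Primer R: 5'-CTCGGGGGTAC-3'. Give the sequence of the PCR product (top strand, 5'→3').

5'-AGAGTCATCATGCGAGACGCATTGTTGCCGGAGGCTGTACCCCCGAG-3'

Scanning the template, AGAGTCATCATG occurs at positions 41–52; this primer anneals to the bottom strand there with its 3' end pointing downstream.
Taking the reverse complement of CTCGGGGGTAC gives GTACCCCCGAG, found at positions 77–87 on the template; the primer anneals here to the top strand with its 3' end pointing upstream.
The product is the template from position 41 through 87 (47 bp).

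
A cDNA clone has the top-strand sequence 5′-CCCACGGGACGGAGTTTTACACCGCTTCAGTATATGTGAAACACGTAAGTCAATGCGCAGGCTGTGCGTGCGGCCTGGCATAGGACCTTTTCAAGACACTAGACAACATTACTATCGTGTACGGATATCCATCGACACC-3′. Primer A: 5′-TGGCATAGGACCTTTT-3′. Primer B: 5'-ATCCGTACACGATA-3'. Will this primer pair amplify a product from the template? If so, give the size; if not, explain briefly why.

Yes — a 51 bp product.

Primer A (TGGCATAGGACCTTTT) matches the top strand at positions 76–91; it acts as a forward primer.
Primer B's reverse complement is TATCGTGTACGGAT, matching the top strand at positions 113–126; it acts as a reverse primer.
The 3' ends face each other across positions 76–126, giving a 51 bp product.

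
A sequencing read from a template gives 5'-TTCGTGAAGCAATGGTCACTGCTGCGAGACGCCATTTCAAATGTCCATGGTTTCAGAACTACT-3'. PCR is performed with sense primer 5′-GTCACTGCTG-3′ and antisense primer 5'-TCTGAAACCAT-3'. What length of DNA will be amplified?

43 bp

Scanning the template, GTCACTGCTG occurs at positions 15–24; this primer anneals to the bottom strand there with its 3' end pointing downstream.
The reverse primer's reverse complement is ATGGTTTCAGA, which matches the template at positions 47–57.
The product runs from position 15 to position 57, so its length is 57 − 15 + 1 = 43 bp.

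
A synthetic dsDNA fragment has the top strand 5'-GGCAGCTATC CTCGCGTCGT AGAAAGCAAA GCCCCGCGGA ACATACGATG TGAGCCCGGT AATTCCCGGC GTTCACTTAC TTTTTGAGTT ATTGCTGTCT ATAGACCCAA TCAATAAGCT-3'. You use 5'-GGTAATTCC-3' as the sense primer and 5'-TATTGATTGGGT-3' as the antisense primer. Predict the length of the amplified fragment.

Forward primer GGTAATTCC is found on the top strand at positions 58–66.
Taking the reverse complement of TATTGATTGGGT gives ACCCAATCAATA, found at positions 105–116 on the template; the primer anneals here to the top strand with its 3' end pointing upstream.
Amplicon spans positions 58–116: 59 bp.

59 bp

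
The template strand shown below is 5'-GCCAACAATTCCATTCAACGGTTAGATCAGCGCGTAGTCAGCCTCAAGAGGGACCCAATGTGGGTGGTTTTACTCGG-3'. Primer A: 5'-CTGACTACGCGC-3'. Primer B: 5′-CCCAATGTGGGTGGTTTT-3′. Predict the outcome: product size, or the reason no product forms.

Primer A (CTGACTACGCGC) has reverse complement GCGCGTAGTCAG, which matches the top strand at positions 30–41; primer A anneals to the top strand there with its 3' end pointing upstream toward position 30.
Primer B (CCCAATGTGGGTGGTTTT) matches the top strand directly at positions 54–71; it anneals to the bottom strand with its 3' end pointing downstream toward position 71.
The 3' ends diverge (primer A extends toward position 1, primer B toward position 77), so the primers never converge on a shared product.

No product — the primers' 3' ends point away from each other.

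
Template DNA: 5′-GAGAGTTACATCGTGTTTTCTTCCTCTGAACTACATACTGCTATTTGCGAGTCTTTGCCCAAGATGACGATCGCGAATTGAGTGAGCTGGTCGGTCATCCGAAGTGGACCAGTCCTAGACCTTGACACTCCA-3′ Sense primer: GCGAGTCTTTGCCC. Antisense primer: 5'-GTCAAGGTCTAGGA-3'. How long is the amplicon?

80 bp

Forward primer GCGAGTCTTTGCCC is found on the top strand at positions 47–60.
Taking the reverse complement of GTCAAGGTCTAGGA gives TCCTAGACCTTGAC, found at positions 113–126 on the template; the primer anneals here to the top strand with its 3' end pointing upstream.
Product length = (reverse-primer end) − (forward-primer start) + 1 = 126 − 47 + 1 = 80 bp.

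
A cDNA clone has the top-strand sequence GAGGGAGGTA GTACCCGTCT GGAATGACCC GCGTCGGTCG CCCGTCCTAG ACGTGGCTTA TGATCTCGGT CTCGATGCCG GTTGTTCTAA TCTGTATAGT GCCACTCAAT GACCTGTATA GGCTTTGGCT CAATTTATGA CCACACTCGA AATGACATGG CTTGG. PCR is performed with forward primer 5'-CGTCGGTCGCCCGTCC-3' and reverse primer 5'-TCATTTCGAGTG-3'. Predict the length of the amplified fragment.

124 bp

Scanning the template, CGTCGGTCGCCCGTCC occurs at positions 32–47; this primer anneals to the bottom strand there with its 3' end pointing downstream.
The reverse primer's reverse complement is CACTCGAAATGA, which matches the template at positions 144–155.
Product length = (reverse-primer end) − (forward-primer start) + 1 = 155 − 32 + 1 = 124 bp.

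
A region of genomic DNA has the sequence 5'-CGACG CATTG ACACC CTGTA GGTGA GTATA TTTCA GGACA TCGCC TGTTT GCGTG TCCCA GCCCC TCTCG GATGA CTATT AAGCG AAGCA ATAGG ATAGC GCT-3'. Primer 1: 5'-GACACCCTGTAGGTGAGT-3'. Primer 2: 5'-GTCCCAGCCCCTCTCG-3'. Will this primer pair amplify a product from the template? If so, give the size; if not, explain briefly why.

Primer 1 (GACACCCTGTAGGTGAGT) matches the top strand at positions 10–27 (3' end points downstream).
Primer 2 (GTCCCAGCCCCTCTCG) also matches the top strand directly, at positions 55–70 — its reverse complement CGAGAGGGGCTGGGAC is not present.
Both primers anneal to the bottom strand with 3' ends pointing the same way, so neither can prime synthesis back toward the other.

No product — both primers anneal to the same strand and extend in the same direction.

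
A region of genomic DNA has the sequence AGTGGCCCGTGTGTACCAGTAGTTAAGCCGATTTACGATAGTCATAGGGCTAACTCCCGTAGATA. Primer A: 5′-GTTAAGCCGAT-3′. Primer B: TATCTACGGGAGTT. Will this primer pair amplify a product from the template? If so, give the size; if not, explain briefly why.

Yes — a 44 bp product.

Primer A (GTTAAGCCGAT) matches the top strand at positions 22–32; it acts as a forward primer.
Primer B's reverse complement is AACTCCCGTAGATA, matching the top strand at positions 52–65; it acts as a reverse primer.
The 3' ends face each other across positions 22–65, giving a 44 bp product.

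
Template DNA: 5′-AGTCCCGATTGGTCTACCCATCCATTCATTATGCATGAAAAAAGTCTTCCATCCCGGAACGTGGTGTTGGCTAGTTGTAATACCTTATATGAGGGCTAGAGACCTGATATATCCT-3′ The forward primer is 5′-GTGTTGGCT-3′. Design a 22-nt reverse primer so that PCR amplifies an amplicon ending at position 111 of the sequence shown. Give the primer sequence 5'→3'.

The forward primer binds at positions 64–72; the product's 3' end on the top strand is position 111.
The reverse primer anneals to the top strand over positions 90–111, i.e. to TGAGGGCTAGAGACCTGATATA.
Its sequence written 5'→3' is the reverse complement: TATATCAGGTCTCTAGCCCTCA.

5'-TATATCAGGTCTCTAGCCCTCA-3'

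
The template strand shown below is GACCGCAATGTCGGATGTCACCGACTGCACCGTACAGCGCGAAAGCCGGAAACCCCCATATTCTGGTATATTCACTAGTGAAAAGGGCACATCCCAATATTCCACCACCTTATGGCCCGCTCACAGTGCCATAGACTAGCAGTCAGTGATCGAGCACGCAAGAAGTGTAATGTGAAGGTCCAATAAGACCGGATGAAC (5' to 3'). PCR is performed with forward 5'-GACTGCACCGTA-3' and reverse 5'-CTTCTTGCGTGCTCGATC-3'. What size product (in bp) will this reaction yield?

143 bp

The forward primer matches the template at positions 23–34.
Taking the reverse complement of CTTCTTGCGTGCTCGATC gives GATCGAGCACGCAAGAAG, found at positions 148–165 on the template; the primer anneals here to the top strand with its 3' end pointing upstream.
Product length = (reverse-primer end) − (forward-primer start) + 1 = 165 − 23 + 1 = 143 bp.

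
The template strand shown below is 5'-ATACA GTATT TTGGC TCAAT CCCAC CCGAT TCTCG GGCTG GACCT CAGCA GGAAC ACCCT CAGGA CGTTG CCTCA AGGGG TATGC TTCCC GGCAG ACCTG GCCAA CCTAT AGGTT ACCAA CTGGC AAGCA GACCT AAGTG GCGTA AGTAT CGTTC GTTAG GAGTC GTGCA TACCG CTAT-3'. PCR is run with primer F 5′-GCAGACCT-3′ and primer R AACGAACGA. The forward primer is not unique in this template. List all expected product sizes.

67 bp, 31 bp

The forward primer GCAGACCT matches the top strand at positions 92–99, 128–135.
The reverse primer's reverse complement is TCGTTCGTT, matching at positions 150–158.
Each forward site pairs with the reverse site to give a product ending at position 158: sizes 67, 31 bp.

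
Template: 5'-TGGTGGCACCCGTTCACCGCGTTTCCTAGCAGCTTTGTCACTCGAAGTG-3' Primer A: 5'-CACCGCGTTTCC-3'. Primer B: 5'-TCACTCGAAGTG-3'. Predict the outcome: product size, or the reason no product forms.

Primer A (CACCGCGTTTCC) matches the top strand at positions 15–26 (3' end points downstream).
Primer B (TCACTCGAAGTG) also matches the top strand directly, at positions 38–49 — its reverse complement CACTTCGAGTGA is not present.
Both primers anneal to the bottom strand with 3' ends pointing the same way, so neither can prime synthesis back toward the other.

No product — both primers anneal to the same strand and extend in the same direction.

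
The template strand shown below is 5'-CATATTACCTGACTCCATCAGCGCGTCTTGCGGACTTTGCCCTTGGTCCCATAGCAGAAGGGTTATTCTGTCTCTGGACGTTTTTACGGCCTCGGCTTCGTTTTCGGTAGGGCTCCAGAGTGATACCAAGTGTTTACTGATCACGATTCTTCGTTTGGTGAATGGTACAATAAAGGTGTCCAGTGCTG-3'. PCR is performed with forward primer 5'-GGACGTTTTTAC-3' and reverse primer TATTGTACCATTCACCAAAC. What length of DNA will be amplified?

The forward primer matches the template at positions 76–87.
The reverse primer's reverse complement is GTTTGGTGAATGGTACAATA, which matches the template at positions 153–172.
Product length = (reverse-primer end) − (forward-primer start) + 1 = 172 − 76 + 1 = 97 bp.

97 bp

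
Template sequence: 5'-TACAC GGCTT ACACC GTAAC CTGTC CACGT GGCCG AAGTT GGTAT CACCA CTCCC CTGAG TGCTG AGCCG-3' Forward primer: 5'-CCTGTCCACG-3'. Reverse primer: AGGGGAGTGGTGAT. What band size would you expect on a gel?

38 bp

The forward primer matches the template at positions 20–29.
Taking the reverse complement of AGGGGAGTGGTGAT gives ATCACCACTCCCCT, found at positions 44–57 on the template; the primer anneals here to the top strand with its 3' end pointing upstream.
The product runs from position 20 to position 57, so its length is 57 − 20 + 1 = 38 bp.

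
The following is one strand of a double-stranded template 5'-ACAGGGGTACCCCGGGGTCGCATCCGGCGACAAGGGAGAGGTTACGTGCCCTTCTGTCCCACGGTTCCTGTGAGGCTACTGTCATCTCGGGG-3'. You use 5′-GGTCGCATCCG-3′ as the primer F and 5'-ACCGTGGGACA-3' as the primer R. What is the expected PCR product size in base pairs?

Forward primer GGTCGCATCCG is found on the top strand at positions 16–26.
The reverse primer's reverse complement is TGTCCCACGGT, which matches the template at positions 55–65.
The product runs from position 16 to position 65, so its length is 65 − 16 + 1 = 50 bp.

50 bp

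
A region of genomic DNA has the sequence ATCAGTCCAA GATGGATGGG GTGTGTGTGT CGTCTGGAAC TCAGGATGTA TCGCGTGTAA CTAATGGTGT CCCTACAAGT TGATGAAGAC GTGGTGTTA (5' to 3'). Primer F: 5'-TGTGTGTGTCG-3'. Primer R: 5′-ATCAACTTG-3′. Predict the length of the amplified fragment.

Scanning the template, TGTGTGTGTCG occurs at positions 22–32; this primer anneals to the bottom strand there with its 3' end pointing downstream.
Reverse complement of the reverse primer: CAAGTTGAT. This occurs on the top strand at positions 76–84.
Product length = (reverse-primer end) − (forward-primer start) + 1 = 84 − 22 + 1 = 63 bp.

63 bp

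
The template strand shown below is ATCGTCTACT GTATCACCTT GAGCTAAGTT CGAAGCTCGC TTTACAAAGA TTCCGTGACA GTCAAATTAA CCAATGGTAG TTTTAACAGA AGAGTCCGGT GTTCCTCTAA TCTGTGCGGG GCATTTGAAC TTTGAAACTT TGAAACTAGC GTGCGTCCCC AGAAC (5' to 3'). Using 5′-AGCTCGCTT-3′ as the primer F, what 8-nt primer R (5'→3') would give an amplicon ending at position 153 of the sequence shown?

5'-CACGCTAG-3'

The forward primer binds at positions 34–42; the product's 3' end on the top strand is position 153.
The reverse primer anneals to the top strand over positions 146–153, i.e. to CTAGCGTG.
Its sequence written 5'→3' is the reverse complement: CACGCTAG.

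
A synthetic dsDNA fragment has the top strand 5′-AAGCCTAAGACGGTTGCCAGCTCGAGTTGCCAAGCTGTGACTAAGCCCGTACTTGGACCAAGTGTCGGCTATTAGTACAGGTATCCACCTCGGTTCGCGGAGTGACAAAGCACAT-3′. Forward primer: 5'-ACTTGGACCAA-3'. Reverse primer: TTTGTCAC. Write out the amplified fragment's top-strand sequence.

Scanning the template, ACTTGGACCAA occurs at positions 51–61; this primer anneals to the bottom strand there with its 3' end pointing downstream.
The reverse primer's reverse complement is GTGACAAA, which matches the template at positions 102–109.
The product is the template from position 51 through 109 (59 bp).

5'-ACTTGGACCAAGTGTCGGCTATTAGTACAGGTATCCACCTCGGTTCGCGGAGTGACAAA-3'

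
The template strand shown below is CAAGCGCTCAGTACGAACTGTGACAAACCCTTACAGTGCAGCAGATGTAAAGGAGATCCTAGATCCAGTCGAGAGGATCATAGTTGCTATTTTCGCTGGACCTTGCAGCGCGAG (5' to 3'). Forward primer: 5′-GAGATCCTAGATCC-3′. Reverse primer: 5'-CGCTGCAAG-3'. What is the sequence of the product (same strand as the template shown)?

Forward primer GAGATCCTAGATCC is found on the top strand at positions 53–66.
The reverse primer's reverse complement is CTTGCAGCG, which matches the template at positions 102–110.
The product is the template from position 53 through 110 (58 bp).

5'-GAGATCCTAGATCCAGTCGAGAGGATCATAGTTGCTATTTTCGCTGGACCTTGCAGCG-3'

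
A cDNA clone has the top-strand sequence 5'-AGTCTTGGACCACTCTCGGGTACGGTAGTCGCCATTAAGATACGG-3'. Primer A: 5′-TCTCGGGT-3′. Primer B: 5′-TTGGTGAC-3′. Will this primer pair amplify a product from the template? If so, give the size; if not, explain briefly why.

No product — primer B has no binding site in the template.

Primer B (TTGGTGAC) does not match the top strand, and its reverse complement GTCACCAA does not match either.
With no annealing site for primer B, no amplification occurs.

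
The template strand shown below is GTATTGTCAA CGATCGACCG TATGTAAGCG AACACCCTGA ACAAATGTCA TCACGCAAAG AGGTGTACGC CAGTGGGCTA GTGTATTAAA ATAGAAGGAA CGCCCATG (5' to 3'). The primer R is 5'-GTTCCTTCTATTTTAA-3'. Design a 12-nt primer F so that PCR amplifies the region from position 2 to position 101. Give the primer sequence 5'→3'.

5'-TATTGTCAACGA-3'

The reverse primer's reverse complement TTAAAATAGAAGGAAC matches the template at positions 86–101; the product starts at position 2.
The forward primer is identical to the top strand over positions 2–13: TATTGTCAACGA.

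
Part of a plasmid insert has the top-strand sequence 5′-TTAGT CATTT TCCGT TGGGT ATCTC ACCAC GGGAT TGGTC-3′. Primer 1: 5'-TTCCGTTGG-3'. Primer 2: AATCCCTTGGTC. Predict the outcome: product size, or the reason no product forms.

No product — primer 2 has no binding site in the template.

Primer 2 (AATCCCTTGGTC) does not match the top strand, and its reverse complement GACCAAGGGATT does not match either.
With no annealing site for primer 2, no amplification occurs.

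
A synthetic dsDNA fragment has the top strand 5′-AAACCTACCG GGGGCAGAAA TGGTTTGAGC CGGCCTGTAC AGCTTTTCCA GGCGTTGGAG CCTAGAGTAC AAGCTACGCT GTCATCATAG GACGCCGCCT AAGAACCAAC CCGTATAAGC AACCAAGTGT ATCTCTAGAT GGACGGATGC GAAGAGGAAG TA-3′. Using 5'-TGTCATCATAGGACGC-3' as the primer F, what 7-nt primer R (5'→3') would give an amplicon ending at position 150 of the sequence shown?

5'-GCATCCG-3'

The forward primer binds at positions 80–95; the product's 3' end on the top strand is position 150.
The reverse primer anneals to the top strand over positions 144–150, i.e. to CGGATGC.
Its sequence written 5'→3' is the reverse complement: GCATCCG.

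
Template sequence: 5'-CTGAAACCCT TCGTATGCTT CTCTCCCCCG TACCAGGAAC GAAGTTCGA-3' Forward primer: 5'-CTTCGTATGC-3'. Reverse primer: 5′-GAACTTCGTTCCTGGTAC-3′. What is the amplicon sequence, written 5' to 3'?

The forward primer matches the template at positions 9–18.
The reverse primer's reverse complement is GTACCAGGAACGAAGTTC, which matches the template at positions 30–47.
The product is the template from position 9 through 47 (39 bp).

5'-CTTCGTATGCTTCTCTCCCCCGTACCAGGAACGAAGTTC-3'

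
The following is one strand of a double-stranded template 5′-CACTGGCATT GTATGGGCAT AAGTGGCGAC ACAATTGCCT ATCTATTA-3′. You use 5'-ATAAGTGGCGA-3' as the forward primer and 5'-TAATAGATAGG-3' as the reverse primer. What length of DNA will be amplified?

The forward primer matches the template at positions 19–29.
Taking the reverse complement of TAATAGATAGG gives CCTATCTATTA, found at positions 38–48 on the template; the primer anneals here to the top strand with its 3' end pointing upstream.
The product runs from position 19 to position 48, so its length is 48 − 19 + 1 = 30 bp.

30 bp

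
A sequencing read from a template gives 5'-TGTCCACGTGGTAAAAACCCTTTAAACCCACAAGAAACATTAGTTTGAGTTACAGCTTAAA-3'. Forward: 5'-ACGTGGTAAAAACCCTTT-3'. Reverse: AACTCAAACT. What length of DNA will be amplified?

Scanning the template, ACGTGGTAAAAACCCTTT occurs at positions 6–23; this primer anneals to the bottom strand there with its 3' end pointing downstream.
The reverse primer's reverse complement is AGTTTGAGTT, which matches the template at positions 42–51.
The product runs from position 6 to position 51, so its length is 51 − 6 + 1 = 46 bp.

46 bp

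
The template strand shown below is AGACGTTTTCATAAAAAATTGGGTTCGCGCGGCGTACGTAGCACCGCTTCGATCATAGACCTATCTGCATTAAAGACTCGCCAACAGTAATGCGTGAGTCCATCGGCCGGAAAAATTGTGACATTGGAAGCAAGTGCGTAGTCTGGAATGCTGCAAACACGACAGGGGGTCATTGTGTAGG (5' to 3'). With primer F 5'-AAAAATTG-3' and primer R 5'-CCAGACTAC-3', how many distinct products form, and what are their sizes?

Two products: 133 bp, 36 bp

The forward primer AAAAATTG matches the top strand at positions 14–21, 111–118.
The reverse primer's reverse complement is GTAGTCTGG, matching at positions 138–146.
Each forward site pairs with the reverse site to give a product ending at position 146: sizes 133, 36 bp.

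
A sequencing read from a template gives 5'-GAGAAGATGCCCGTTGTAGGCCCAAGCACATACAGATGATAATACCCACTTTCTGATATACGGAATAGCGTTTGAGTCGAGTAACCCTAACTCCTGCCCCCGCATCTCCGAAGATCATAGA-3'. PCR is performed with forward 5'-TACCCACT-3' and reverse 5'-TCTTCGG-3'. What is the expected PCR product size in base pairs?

72 bp

The forward primer matches the template at positions 43–50.
The reverse primer's reverse complement is CCGAAGA, which matches the template at positions 108–114.
Product length = (reverse-primer end) − (forward-primer start) + 1 = 114 − 43 + 1 = 72 bp.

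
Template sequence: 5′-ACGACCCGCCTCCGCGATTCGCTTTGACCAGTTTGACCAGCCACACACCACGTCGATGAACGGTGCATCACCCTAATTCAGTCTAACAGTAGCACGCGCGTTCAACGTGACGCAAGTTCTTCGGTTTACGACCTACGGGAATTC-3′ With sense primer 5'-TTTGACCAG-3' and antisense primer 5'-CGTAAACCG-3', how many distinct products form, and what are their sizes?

Two products: 108 bp, 99 bp

The forward primer TTTGACCAG matches the top strand at positions 23–31, 32–40.
The reverse primer's reverse complement is CGGTTTACG, matching at positions 122–130.
Each forward site pairs with the reverse site to give a product ending at position 130: sizes 108, 99 bp.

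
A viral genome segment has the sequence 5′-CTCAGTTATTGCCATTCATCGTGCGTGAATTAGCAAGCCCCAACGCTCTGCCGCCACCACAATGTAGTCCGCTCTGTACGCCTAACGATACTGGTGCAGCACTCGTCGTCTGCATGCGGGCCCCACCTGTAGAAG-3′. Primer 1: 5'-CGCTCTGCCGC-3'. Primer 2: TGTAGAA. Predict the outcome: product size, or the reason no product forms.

Primer 1 (CGCTCTGCCGC) matches the top strand at positions 44–54 (3' end points downstream).
Primer 2 (TGTAGAA) also matches the top strand directly, at positions 128–134 — its reverse complement TTCTACA is not present.
Both primers anneal to the bottom strand with 3' ends pointing the same way, so neither can prime synthesis back toward the other.

No product — both primers anneal to the same strand and extend in the same direction.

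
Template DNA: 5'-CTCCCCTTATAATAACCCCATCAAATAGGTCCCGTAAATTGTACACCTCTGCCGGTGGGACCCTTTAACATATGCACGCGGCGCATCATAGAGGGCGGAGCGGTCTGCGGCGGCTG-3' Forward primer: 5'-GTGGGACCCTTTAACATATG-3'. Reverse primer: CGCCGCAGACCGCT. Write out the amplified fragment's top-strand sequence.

The forward primer matches the template at positions 55–74.
Reverse complement of the reverse primer: AGCGGTCTGCGGCG. This occurs on the top strand at positions 99–112.
The product is the template from position 55 through 112 (58 bp).

5'-GTGGGACCCTTTAACATATGCACGCGGCGCATCATAGAGGGCGGAGCGGTCTGCGGCG-3'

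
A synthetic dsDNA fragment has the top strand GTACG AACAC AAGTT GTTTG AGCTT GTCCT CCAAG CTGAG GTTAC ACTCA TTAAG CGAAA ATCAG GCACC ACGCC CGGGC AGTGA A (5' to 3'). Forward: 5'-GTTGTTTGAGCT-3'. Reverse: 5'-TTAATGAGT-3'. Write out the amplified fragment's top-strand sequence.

The forward primer matches the template at positions 13–24.
The reverse primer's reverse complement is ACTCATTAA, which matches the template at positions 46–54.
The product is the template from position 13 through 54 (42 bp).

5'-GTTGTTTGAGCTTGTCCTCCAAGCTGAGGTTACACTCATTAA-3'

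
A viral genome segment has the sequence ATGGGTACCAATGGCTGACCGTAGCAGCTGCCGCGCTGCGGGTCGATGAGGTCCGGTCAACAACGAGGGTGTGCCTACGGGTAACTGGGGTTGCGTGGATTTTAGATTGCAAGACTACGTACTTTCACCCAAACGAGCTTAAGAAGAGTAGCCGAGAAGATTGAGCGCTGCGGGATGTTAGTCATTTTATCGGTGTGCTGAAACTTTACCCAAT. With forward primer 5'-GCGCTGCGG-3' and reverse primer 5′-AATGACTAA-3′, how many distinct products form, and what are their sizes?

Two products: 154 bp, 22 bp

The forward primer GCGCTGCGG matches the top strand at positions 33–41, 165–173.
The reverse primer's reverse complement is TTAGTCATT, matching at positions 178–186.
Each forward site pairs with the reverse site to give a product ending at position 186: sizes 154, 22 bp.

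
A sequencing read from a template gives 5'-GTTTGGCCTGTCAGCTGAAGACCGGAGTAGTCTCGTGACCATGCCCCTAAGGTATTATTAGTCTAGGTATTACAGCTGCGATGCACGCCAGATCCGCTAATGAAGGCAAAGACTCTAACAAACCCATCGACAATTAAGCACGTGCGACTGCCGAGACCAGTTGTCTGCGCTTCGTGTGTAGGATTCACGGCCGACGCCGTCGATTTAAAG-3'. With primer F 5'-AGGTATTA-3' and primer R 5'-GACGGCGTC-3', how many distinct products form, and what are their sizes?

Two products: 152 bp, 137 bp

The forward primer AGGTATTA matches the top strand at positions 50–57, 65–72.
The reverse primer's reverse complement is GACGCCGTC, matching at positions 193–201.
Each forward site pairs with the reverse site to give a product ending at position 201: sizes 152, 137 bp.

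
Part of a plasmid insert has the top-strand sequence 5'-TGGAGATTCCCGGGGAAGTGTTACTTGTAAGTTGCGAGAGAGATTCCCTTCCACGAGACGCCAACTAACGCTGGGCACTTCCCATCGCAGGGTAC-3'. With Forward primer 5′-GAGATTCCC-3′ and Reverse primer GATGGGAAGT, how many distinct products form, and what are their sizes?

The forward primer GAGATTCCC matches the top strand at positions 3–11, 40–48.
The reverse primer's reverse complement is ACTTCCCATC, matching at positions 77–86.
Each forward site pairs with the reverse site to give a product ending at position 86: sizes 84, 47 bp.

Two products: 84 bp, 47 bp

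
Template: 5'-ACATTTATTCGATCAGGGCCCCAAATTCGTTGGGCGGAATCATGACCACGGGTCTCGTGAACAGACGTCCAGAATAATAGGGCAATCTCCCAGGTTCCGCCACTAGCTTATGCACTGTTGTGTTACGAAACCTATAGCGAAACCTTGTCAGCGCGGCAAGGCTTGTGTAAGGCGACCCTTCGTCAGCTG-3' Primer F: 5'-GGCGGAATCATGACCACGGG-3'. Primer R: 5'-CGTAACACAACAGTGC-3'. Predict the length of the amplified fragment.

Forward primer GGCGGAATCATGACCACGGG is found on the top strand at positions 33–52.
Reverse complement of the reverse primer: GCACTGTTGTGTTACG. This occurs on the top strand at positions 112–127.
Product length = (reverse-primer end) − (forward-primer start) + 1 = 127 − 33 + 1 = 95 bp.

95 bp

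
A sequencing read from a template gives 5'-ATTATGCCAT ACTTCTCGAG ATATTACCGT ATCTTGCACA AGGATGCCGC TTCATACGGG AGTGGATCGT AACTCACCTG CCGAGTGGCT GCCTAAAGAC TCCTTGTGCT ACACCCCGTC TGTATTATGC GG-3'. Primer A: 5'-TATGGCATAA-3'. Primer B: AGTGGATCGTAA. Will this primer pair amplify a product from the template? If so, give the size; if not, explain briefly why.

Primer A (TATGGCATAA) has reverse complement TTATGCCATA, which matches the top strand at positions 2–11; primer A anneals to the top strand there with its 3' end pointing upstream toward position 2.
Primer B (AGTGGATCGTAA) matches the top strand directly at positions 61–72; it anneals to the bottom strand with its 3' end pointing downstream toward position 72.
The 3' ends diverge (primer A extends toward position 1, primer B toward position 132), so the primers never converge on a shared product.

No product — the primers' 3' ends point away from each other.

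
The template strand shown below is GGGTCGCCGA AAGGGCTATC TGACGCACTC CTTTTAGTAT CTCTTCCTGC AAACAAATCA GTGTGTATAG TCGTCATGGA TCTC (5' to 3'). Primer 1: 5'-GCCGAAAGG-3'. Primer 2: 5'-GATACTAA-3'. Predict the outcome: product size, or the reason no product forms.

Primer 1 (GCCGAAAGG) matches the top strand at positions 6–14; it acts as a forward primer.
Primer 2's reverse complement is TTAGTATC, matching the top strand at positions 34–41; it acts as a reverse primer.
The 3' ends face each other across positions 6–41, giving a 36 bp product.

Yes — a 36 bp product.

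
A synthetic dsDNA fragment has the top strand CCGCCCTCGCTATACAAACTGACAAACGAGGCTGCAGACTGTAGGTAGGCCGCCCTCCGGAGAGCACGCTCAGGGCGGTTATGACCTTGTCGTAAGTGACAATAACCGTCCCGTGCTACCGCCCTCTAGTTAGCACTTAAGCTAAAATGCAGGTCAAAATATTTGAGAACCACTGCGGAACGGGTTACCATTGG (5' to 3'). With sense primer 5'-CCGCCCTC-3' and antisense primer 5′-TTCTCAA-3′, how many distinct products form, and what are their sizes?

Three products: 169 bp, 120 bp, 51 bp

The forward primer CCGCCCTC matches the top strand at positions 1–8, 50–57, 119–126.
The reverse primer's reverse complement is TTGAGAA, matching at positions 163–169.
Each forward site pairs with the reverse site to give a product ending at position 169: sizes 169, 120, 51 bp.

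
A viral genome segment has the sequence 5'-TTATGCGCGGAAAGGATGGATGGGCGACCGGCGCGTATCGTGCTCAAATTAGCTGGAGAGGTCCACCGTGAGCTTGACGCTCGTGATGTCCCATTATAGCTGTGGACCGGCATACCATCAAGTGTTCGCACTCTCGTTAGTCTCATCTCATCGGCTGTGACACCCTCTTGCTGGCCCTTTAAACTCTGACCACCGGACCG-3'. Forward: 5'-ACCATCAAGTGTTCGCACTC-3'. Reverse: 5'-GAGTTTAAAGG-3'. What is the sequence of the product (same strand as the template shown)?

5'-ACCATCAAGTGTTCGCACTCTCGTTAGTCTCATCTCATCGGCTGTGACACCCTCTTGCTGGCCCTTTAAACTC-3'

Scanning the template, ACCATCAAGTGTTCGCACTC occurs at positions 114–133; this primer anneals to the bottom strand there with its 3' end pointing downstream.
Taking the reverse complement of GAGTTTAAAGG gives CCTTTAAACTC, found at positions 176–186 on the template; the primer anneals here to the top strand with its 3' end pointing upstream.
The product is the template from position 114 through 186 (73 bp).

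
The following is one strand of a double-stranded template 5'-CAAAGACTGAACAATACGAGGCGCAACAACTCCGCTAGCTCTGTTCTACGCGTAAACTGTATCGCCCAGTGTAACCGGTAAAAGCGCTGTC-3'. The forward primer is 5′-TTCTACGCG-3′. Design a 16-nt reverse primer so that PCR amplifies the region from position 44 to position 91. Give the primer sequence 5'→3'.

The product's 3' end on the top strand is position 91.
The reverse primer anneals to the top strand over positions 76–91, i.e. to CGGTAAAAGCGCTGTC.
Its sequence written 5'→3' is the reverse complement: GACAGCGCTTTTACCG.

5'-GACAGCGCTTTTACCG-3'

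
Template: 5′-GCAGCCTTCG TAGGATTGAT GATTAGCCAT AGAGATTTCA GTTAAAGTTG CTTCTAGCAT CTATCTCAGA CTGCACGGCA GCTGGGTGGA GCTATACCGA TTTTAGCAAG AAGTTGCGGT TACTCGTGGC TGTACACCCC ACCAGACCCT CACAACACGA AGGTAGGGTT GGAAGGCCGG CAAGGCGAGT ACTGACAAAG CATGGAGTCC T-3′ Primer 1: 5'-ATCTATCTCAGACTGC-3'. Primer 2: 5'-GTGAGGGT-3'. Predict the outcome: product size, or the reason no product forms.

Primer 1 (ATCTATCTCAGACTGC) matches the top strand at positions 59–74; it acts as a forward primer.
Primer 2's reverse complement is ACCCTCAC, matching the top strand at positions 146–153; it acts as a reverse primer.
The 3' ends face each other across positions 59–153, giving a 95 bp product.

Yes — a 95 bp product.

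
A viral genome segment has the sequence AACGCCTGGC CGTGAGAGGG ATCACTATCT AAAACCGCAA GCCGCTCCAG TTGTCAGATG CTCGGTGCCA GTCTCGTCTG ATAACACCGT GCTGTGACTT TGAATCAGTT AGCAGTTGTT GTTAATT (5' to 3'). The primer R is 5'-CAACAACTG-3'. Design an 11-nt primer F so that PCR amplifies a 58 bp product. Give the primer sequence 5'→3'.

The reverse primer's reverse complement CAGTTGTTG matches the template at positions 113–121, so the product ends at position 121.
A 58 bp product then starts at position 121 − 58 + 1 = 64.
The forward primer is identical to the top strand there: GGTGCCAGTCT.

5'-GGTGCCAGTCT-3'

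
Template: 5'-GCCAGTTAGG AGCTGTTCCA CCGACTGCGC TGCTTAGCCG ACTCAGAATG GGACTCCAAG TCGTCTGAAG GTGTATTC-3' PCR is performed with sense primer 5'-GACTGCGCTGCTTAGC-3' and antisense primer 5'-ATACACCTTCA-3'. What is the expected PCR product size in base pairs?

The forward primer matches the template at positions 23–38.
The reverse primer's reverse complement is TGAAGGTGTAT, which matches the template at positions 66–76.
Amplicon spans positions 23–76: 54 bp.

54 bp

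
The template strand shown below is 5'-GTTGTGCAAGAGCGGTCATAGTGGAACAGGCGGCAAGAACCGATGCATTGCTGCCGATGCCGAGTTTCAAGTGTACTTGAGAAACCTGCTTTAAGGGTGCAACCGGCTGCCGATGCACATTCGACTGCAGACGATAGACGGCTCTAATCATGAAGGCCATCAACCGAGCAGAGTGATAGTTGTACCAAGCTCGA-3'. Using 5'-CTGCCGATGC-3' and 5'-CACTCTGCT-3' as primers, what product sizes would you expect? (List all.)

125 bp, 69 bp

The forward primer CTGCCGATGC matches the top strand at positions 51–60, 107–116.
The reverse primer's reverse complement is AGCAGAGTG, matching at positions 167–175.
Each forward site pairs with the reverse site to give a product ending at position 175: sizes 125, 69 bp.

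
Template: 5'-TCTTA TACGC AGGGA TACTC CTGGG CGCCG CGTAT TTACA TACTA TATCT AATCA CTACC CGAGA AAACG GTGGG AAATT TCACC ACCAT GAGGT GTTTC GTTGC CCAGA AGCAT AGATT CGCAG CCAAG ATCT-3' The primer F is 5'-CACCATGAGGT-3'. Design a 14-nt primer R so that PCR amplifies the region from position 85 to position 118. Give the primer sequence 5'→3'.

5'-TCTATGCTTCTGGG-3'

The product's 3' end on the top strand is position 118.
The reverse primer anneals to the top strand over positions 105–118, i.e. to CCCAGAAGCATAGA.
Its sequence written 5'→3' is the reverse complement: TCTATGCTTCTGGG.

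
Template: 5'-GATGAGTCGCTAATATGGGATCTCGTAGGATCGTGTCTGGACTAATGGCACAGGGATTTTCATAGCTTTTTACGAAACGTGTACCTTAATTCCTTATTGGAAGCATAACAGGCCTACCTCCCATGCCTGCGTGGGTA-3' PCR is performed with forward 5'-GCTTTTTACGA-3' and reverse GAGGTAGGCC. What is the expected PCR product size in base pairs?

56 bp

The forward primer matches the template at positions 65–75.
The reverse primer's reverse complement is GGCCTACCTC, which matches the template at positions 111–120.
Product length = (reverse-primer end) − (forward-primer start) + 1 = 120 − 65 + 1 = 56 bp.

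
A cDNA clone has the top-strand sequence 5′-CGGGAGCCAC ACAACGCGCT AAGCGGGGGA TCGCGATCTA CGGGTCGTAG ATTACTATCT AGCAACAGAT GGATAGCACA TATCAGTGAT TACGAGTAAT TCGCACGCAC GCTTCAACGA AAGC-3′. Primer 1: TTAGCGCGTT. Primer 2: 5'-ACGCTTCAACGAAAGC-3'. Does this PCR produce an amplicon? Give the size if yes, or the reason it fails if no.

Primer 1 (TTAGCGCGTT) has reverse complement AACGCGCTAA, which matches the top strand at positions 13–22; primer 1 anneals to the top strand there with its 3' end pointing upstream toward position 13.
Primer 2 (ACGCTTCAACGAAAGC) matches the top strand directly at positions 109–124; it anneals to the bottom strand with its 3' end pointing downstream toward position 124.
The 3' ends diverge (primer 1 extends toward position 1, primer 2 toward position 124), so the primers never converge on a shared product.

No product — the primers' 3' ends point away from each other.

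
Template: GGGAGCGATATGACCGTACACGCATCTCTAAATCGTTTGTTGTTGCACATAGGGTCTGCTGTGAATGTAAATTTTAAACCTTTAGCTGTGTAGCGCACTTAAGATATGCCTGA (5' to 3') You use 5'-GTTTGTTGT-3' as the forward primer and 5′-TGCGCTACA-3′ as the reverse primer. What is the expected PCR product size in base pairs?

63 bp

Forward primer GTTTGTTGT is found on the top strand at positions 35–43.
Taking the reverse complement of TGCGCTACA gives TGTAGCGCA, found at positions 89–97 on the template; the primer anneals here to the top strand with its 3' end pointing upstream.
The product runs from position 35 to position 97, so its length is 97 − 35 + 1 = 63 bp.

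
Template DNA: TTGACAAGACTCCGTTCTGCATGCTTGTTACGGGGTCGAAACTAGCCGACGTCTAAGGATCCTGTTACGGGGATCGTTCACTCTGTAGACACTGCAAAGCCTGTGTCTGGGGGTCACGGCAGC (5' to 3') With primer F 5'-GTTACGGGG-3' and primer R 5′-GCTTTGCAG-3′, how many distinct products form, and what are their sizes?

Two products: 74 bp, 37 bp

The forward primer GTTACGGGG matches the top strand at positions 27–35, 64–72.
The reverse primer's reverse complement is CTGCAAAGC, matching at positions 92–100.
Each forward site pairs with the reverse site to give a product ending at position 100: sizes 74, 37 bp.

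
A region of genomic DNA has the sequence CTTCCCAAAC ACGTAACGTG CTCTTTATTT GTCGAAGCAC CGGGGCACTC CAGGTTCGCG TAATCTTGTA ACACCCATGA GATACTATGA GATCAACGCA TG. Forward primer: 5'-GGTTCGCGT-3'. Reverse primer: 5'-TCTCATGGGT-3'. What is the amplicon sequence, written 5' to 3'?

The forward primer matches the template at positions 53–61.
Reverse complement of the reverse primer: ACCCATGAGA. This occurs on the top strand at positions 73–82.
The product is the template from position 53 through 82 (30 bp).

5'-GGTTCGCGTAATCTTGTAACACCCATGAGA-3'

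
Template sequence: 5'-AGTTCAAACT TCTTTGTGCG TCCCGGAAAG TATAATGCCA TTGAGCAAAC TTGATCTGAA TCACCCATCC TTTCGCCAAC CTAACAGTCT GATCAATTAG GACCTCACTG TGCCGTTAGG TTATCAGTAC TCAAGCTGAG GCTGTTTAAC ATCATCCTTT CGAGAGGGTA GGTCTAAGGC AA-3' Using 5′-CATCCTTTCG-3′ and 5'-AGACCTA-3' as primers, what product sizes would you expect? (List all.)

110 bp, 23 bp

The forward primer CATCCTTTCG matches the top strand at positions 66–75, 153–162.
The reverse primer's reverse complement is TAGGTCT, matching at positions 169–175.
Each forward site pairs with the reverse site to give a product ending at position 175: sizes 110, 23 bp.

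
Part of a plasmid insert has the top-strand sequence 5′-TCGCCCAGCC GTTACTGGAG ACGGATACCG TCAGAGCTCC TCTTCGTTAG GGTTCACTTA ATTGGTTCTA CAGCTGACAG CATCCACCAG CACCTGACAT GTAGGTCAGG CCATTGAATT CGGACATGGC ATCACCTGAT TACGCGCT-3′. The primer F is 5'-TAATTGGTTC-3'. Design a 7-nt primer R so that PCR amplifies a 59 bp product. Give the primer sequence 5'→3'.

The forward primer binds at positions 59–68, so a 59 bp product ends at position 59 + 59 − 1 = 117.
The reverse primer anneals to the top strand over positions 111–117, i.e. to CCATTGA.
Its sequence written 5'→3' is the reverse complement: TCAATGG.

5'-TCAATGG-3'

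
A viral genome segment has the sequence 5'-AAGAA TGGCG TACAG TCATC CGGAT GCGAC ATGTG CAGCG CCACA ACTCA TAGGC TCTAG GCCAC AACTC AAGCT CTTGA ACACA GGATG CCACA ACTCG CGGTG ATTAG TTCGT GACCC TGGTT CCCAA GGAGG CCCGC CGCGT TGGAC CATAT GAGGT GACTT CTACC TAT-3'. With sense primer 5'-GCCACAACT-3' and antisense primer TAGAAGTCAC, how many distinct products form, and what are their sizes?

Three products: 129 bp, 108 bp, 79 bp

The forward primer GCCACAACT matches the top strand at positions 40–48, 61–69, 90–98.
The reverse primer's reverse complement is GTGACTTCTA, matching at positions 159–168.
Each forward site pairs with the reverse site to give a product ending at position 168: sizes 129, 108, 79 bp.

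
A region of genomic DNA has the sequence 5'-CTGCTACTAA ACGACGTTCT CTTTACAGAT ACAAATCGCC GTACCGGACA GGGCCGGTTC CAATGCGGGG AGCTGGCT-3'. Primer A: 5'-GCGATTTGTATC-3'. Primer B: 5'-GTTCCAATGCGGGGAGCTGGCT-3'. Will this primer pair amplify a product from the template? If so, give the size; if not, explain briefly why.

No product — the primers' 3' ends point away from each other.

Primer A (GCGATTTGTATC) has reverse complement GATACAAATCGC, which matches the top strand at positions 28–39; primer A anneals to the top strand there with its 3' end pointing upstream toward position 28.
Primer B (GTTCCAATGCGGGGAGCTGGCT) matches the top strand directly at positions 57–78; it anneals to the bottom strand with its 3' end pointing downstream toward position 78.
The 3' ends diverge (primer A extends toward position 1, primer B toward position 78), so the primers never converge on a shared product.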